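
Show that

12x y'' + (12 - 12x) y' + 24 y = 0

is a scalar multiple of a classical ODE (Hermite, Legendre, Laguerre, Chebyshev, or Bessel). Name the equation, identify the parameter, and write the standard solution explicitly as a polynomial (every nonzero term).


All three coefficients share the factor 12; dividing through by 12 gives  x y'' + (1 - x) y' + 2 y = 0.
This matches the Laguerre equation x y'' + (1 - x) y' + n y = 0 with n = 2; the polynomial solution is L_2(x).
With y = sum_k a_k x^k, matching x^k gives (k+1)k a_{k+1} + (k+1) a_{k+1} - k a_k + n a_k = 0, i.e. (k+1)^2 a_{k+1} = (k - n) a_k = (k - 2) a_k. The right side vanishes at k = 2, so the series terminates at degree 2.
Standard normalization L_n(0) = 1 gives a_0 = 1. Work upward with a_{k+1} = (k - 2) a_k / (k+1)^2:
  a_1 = (0 - 2)(1) / 1^2 = -2/1 = -2
  a_2 = (1 - 2)(-2) / 2^2 = 2/4 = 1/2
Hence L_2(x) = x^2/2 - 2 x + 1.

L_2(x); series = x^2/2 - 2 x + 1


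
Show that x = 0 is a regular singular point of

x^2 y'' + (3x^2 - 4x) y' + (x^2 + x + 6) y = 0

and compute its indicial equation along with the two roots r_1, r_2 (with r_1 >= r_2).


Divide by x^2 to reach normal form y'' + P_1(x) y' + P_2(x) y = 0 with P_1(x) = 3 - 4/x and P_2(x) = 1 + 1/x + 6/x^2.
x = 0 is a singular point because the y'-coefficient 3 - 4/x has a pole at x = 0 and the y-coefficient 1 + 1/x + 6/x^2 has a pole at x = 0.
It is a regular singular point because x P_1(x) = p(x) = 3x - 4 and x^2 P_2(x) = q(x) = x^2 + x + 6 are polynomials, hence analytic at x = 0.
p(0) = -4,  q(0) = 6.
Indicial equation: r(r-1) + p(0) r + q(0) = 0, i.e. r^2 + (p(0) - 1) r + q(0) = 0, i.e. r^2 - 5 r + 6 = 0.
Discriminant: (-5)^2 - 4(6) = 1, so r = (5 ± 1)/2.
Solving: r_1 = 3, r_2 = 2.

indicial: r^2 - 5 r + 6 = 0; roots r_1 = 3, r_2 = 2


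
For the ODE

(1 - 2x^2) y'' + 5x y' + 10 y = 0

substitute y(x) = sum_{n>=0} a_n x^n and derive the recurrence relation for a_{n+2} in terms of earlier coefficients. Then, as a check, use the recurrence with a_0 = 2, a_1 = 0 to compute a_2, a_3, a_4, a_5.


Substitute y = sum_n a_n x^n.
(1 - 2 x^2) y'' contributes (n+2)(n+1) a_{n+2} - 2 n(n-1) a_n at x^n.
5 x y'(x) contributes 5 n a_n at x^n.
10 y(x) contributes 10 a_n at x^n.
Matching x^n: (n+2)(n+1) a_{n+2} + (-2 n(n-1) + 5 n + 10) a_n = 0.
Thus a_{n+2} = (2 n(n-1) - 5 n - 10) / ((n+1)(n+2)) * a_n.

Check with a_0 = 2, a_1 = 0 (apply the recurrence for n = 0, 1, 2, 3): a_0 = 2, a_1 = 0, a_2 = -10, a_3 = 0, a_4 = 40/3, a_5 = 0.

a_(n+2) = (2 n(n-1) - 5 n - 10) / ((n+1)(n+2)) * a_n; check: a_0 = 2, a_1 = 0, a_2 = -10, a_3 = 0, a_4 = 40/3, a_5 = 0


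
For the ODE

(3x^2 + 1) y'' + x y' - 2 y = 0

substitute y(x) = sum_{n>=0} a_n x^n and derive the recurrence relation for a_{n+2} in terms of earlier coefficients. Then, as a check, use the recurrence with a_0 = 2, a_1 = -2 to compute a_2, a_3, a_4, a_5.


Substitute y = sum_n a_n x^n.
(1 + 3 x^2) y'' contributes (n+2)(n+1) a_{n+2} + 3 n(n-1) a_n at x^n.
x y'(x) contributes n a_n at x^n.
-2 y(x) contributes -2 a_n at x^n.
Matching x^n: (n+2)(n+1) a_{n+2} + (3 n(n-1) + n - 2) a_n = 0.
Thus a_{n+2} = (-3 n(n-1) - n + 2) / ((n+1)(n+2)) * a_n.

Check with a_0 = 2, a_1 = -2 (apply the recurrence for n = 0, 1, 2, 3): a_0 = 2, a_1 = -2, a_2 = 2, a_3 = -1/3, a_4 = -1, a_5 = 19/60.

a_(n+2) = (-3 n(n-1) - n + 2) / ((n+1)(n+2)) * a_n; check: a_0 = 2, a_1 = -2, a_2 = 2, a_3 = -1/3, a_4 = -1, a_5 = 19/60


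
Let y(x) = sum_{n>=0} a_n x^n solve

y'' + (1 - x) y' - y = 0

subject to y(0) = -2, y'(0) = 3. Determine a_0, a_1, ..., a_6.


Ansatz: y(x) = sum_{n>=0} a_n x^n, so y'(x) = sum_{n>=1} n a_n x^(n-1) and y''(x) = sum_{n>=2} n(n-1) a_n x^(n-2).
Substitute into P(x) y'' + Q(x) y' + R(x) y = 0 with P(x) = 1, Q(x) = 1 - x, R(x) = -1, and match powers of x.
Initial conditions: a_0 = -2, a_1 = 3.
Setting the coefficient of each power of x to zero and solving order by order (substituting the coefficients already found):
  x^0: 2 a_2 + a_1 - a_0 = 0  ->  2 a_2 = -a_1 + a_0 = -5  ->  a_2 = -5/2
  x^1: 6 a_3 + 2 a_2 - 2 a_1 = 0  ->  6 a_3 = -2 a_2 + 2 a_1 = 11  ->  a_3 = 11/6
  x^2: 12 a_4 + 3 a_3 - 3 a_2 = 0  ->  12 a_4 = -3 a_3 + 3 a_2 = -13  ->  a_4 = -13/12
  x^3: 20 a_5 + 4 a_4 - 4 a_3 = 0  ->  20 a_5 = -4 a_4 + 4 a_3 = 35/3  ->  a_5 = 7/12
  x^4: 30 a_6 + 5 a_5 - 5 a_4 = 0  ->  30 a_6 = -5 a_5 + 5 a_4 = -25/3  ->  a_6 = -5/18
Truncated series: y(x) = -2 + 3 x - (5/2) x^2 + (11/6) x^3 - (13/12) x^4 + (7/12) x^5 - (5/18) x^6 + O(x^7).

a_0 = -2; a_1 = 3; a_2 = -5/2; a_3 = 11/6; a_4 = -13/12; a_5 = 7/12; a_6 = -5/18


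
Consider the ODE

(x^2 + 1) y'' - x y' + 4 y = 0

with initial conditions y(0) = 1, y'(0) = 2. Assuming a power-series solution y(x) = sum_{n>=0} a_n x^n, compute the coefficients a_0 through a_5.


Ansatz: y(x) = sum_{n>=0} a_n x^n, so y'(x) = sum_{n>=1} n a_n x^(n-1) and y''(x) = sum_{n>=2} n(n-1) a_n x^(n-2).
Substitute into P(x) y'' + Q(x) y' + R(x) y = 0 with P(x) = x^2 + 1, Q(x) = -x, R(x) = 4, and match powers of x.
Initial conditions: a_0 = 1, a_1 = 2.
Setting the coefficient of each power of x to zero and solving order by order (substituting the coefficients already found):
  x^0: 2 a_2 + 4 a_0 = 0  ->  2 a_2 = -4 a_0 = -4  ->  a_2 = -2
  x^1: 6 a_3 + 3 a_1 = 0  ->  6 a_3 = -3 a_1 = -6  ->  a_3 = -1
  x^2: 12 a_4 + 4 a_2 = 0  ->  12 a_4 = -4 a_2 = 8  ->  a_4 = 2/3
  x^3: 20 a_5 + 7 a_3 = 0  ->  20 a_5 = -7 a_3 = 7  ->  a_5 = 7/20
Truncated series: y(x) = 1 + 2 x - 2 x^2 - x^3 + (2/3) x^4 + (7/20) x^5 + O(x^6).

a_0 = 1; a_1 = 2; a_2 = -2; a_3 = -1; a_4 = 2/3; a_5 = 7/20


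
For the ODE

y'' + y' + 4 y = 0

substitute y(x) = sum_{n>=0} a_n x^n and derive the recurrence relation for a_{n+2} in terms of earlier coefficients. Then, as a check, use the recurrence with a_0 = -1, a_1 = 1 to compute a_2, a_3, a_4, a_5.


Substitute y = sum_n a_n x^n.
y''(x) has coefficient (n+2)(n+1) a_{n+2} at x^n;
y'(x) has coefficient (n+1) a_{n+1} at x^n;
4 y(x) has coefficient 4 a_n at x^n.
Matching x^n: (n+2)(n+1) a_{n+2} + (n+1) a_{n+1} + 4 a_n = 0.
Thus a_{n+2} = [-(n+1) a_{n+1} - 4 a_n] / ((n+1)(n+2)).

Check with a_0 = -1, a_1 = 1 (apply the recurrence for n = 0, 1, 2, 3): a_0 = -1, a_1 = 1, a_2 = 3/2, a_3 = -7/6, a_4 = -5/24, a_5 = 11/40.

a_(n+2) = [-(n+1) a_(n+1) - 4 a_n] / ((n+1)(n+2)); check: a_0 = -1, a_1 = 1, a_2 = 3/2, a_3 = -7/6, a_4 = -5/24, a_5 = 11/40


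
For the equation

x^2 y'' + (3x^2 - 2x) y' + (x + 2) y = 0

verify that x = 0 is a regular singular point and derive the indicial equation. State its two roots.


Divide by x^2 to reach normal form y'' + P_1(x) y' + P_2(x) y = 0 with P_1(x) = 3 - 2/x and P_2(x) = 1/x + 2/x^2.
x = 0 is a singular point because the y'-coefficient 3 - 2/x has a pole at x = 0 and the y-coefficient 1/x + 2/x^2 has a pole at x = 0.
It is a regular singular point because x P_1(x) = p(x) = 3x - 2 and x^2 P_2(x) = q(x) = x + 2 are polynomials, hence analytic at x = 0.
p(0) = -2,  q(0) = 2.
Indicial equation: r(r-1) + p(0) r + q(0) = 0, i.e. r^2 + (p(0) - 1) r + q(0) = 0, i.e. r^2 - 3 r + 2 = 0.
Discriminant: (-3)^2 - 4(2) = 1, so r = (3 ± 1)/2.
Solving: r_1 = 2, r_2 = 1.

indicial: r^2 - 3 r + 2 = 0; roots r_1 = 2, r_2 = 1


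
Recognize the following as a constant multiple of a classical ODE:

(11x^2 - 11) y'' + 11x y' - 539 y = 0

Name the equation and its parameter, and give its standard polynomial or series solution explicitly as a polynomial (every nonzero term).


All three coefficients share the factor -11; dividing through by -11 gives  (1 - x^2) y'' - x y' + 49 y = 0.
This matches the Chebyshev equation (1 - x^2) y'' - x y' + n^2 y = 0 (note the -x y' term, not -2x y') with n^2 = 49, so n = 7; the polynomial solution is T_7(x).
With y = sum_k a_k x^k, matching x^k gives (k+2)(k+1) a_{k+2} = (k^2 - n^2) a_k = (k - 7)(k + 7) a_k. The right side vanishes at k = 7, so the series with the parity of 7 terminates at degree 7.
Standard normalization: leading coefficient of T_n is 2^(n-1), so a_7 = 2^6 = 64. Work downward with a_k = (k+1)(k+2) a_{k+2} / ((k - 7)(k + 7)):
  a_5 = (6)(7)(64) / ((5 - 7)(5 + 7)) = 2688/(-24) = -112
  a_3 = (4)(5)(-112) / ((3 - 7)(3 + 7)) = -2240/(-40) = 56
  a_1 = (2)(3)(56) / ((1 - 7)(1 + 7)) = 336/(-48) = -7
Hence T_7(x) = 64 x^7 - 112 x^5 + 56 x^3 - 7 x.

T_7(x); series = 64 x^7 - 112 x^5 + 56 x^3 - 7 x


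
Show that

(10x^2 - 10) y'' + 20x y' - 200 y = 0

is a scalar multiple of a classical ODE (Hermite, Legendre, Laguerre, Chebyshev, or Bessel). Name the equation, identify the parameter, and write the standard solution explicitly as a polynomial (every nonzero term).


All three coefficients share the factor -10; dividing through by -10 gives  (1 - x^2) y'' - 2x y' + 20 y = 0.
This matches the Legendre equation (1 - x^2) y'' - 2x y' + n(n+1) y = 0 (note the -2x y' term) with n(n+1) = 20, so n = 4; the polynomial solution is P_4(x).
With y = sum_k a_k x^k, matching x^k gives (k+2)(k+1) a_{k+2} = [k(k+1) - n(n+1)] a_k = (k - 4)(k + 5) a_k. The right side vanishes at k = 4, so the series with the parity of 4 terminates at degree 4.
Standard normalization (P_n(1) = 1): leading coefficient (2n)!/(2^n (n!)^2) = 40320/(16*576) = 35/8, so a_4 = 35/8. Work downward with a_k = (k+1)(k+2) a_{k+2} / ((k - 4)(k + 5)):
  a_2 = (3)(4)(35/8) / ((2 - 4)(2 + 5)) = (105/2)/(-14) = -15/4
  a_0 = (1)(2)(-15/4) / ((0 - 4)(0 + 5)) = (-15/2)/(-20) = 3/8
Hence P_4(x) = 35 x^4/8 - 15 x^2/4 + 3/8.

P_4(x); series = 35 x^4/8 - 15 x^2/4 + 3/8


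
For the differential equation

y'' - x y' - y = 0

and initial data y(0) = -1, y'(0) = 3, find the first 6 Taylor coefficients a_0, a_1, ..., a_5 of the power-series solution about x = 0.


Ansatz: y(x) = sum_{n>=0} a_n x^n, so y'(x) = sum_{n>=1} n a_n x^(n-1) and y''(x) = sum_{n>=2} n(n-1) a_n x^(n-2).
Substitute into P(x) y'' + Q(x) y' + R(x) y = 0 with P(x) = 1, Q(x) = -x, R(x) = -1, and match powers of x.
Initial conditions: a_0 = -1, a_1 = 3.
Setting the coefficient of each power of x to zero and solving order by order (substituting the coefficients already found):
  x^0: 2 a_2 - a_0 = 0  ->  2 a_2 = a_0 = -1  ->  a_2 = -1/2
  x^1: 6 a_3 - 2 a_1 = 0  ->  6 a_3 = 2 a_1 = 6  ->  a_3 = 1
  x^2: 12 a_4 - 3 a_2 = 0  ->  12 a_4 = 3 a_2 = -3/2  ->  a_4 = -1/8
  x^3: 20 a_5 - 4 a_3 = 0  ->  20 a_5 = 4 a_3 = 4  ->  a_5 = 1/5
Truncated series: y(x) = -1 + 3 x - (1/2) x^2 + x^3 - (1/8) x^4 + (1/5) x^5 + O(x^6).

a_0 = -1; a_1 = 3; a_2 = -1/2; a_3 = 1; a_4 = -1/8; a_5 = 1/5


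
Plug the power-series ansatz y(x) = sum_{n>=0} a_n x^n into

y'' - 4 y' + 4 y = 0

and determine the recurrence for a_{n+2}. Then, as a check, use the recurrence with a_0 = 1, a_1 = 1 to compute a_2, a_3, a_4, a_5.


Substitute y = sum_n a_n x^n.
y''(x) has coefficient (n+2)(n+1) a_{n+2} at x^n;
-4 y'(x) has coefficient -4 (n+1) a_{n+1} at x^n;
4 y(x) has coefficient 4 a_n at x^n.
Matching x^n: (n+2)(n+1) a_{n+2} - 4 (n+1) a_{n+1} + 4 a_n = 0.
Thus a_{n+2} = [4 (n+1) a_{n+1} - 4 a_n] / ((n+1)(n+2)).

Check with a_0 = 1, a_1 = 1 (apply the recurrence for n = 0, 1, 2, 3): a_0 = 1, a_1 = 1, a_2 = 0, a_3 = -2/3, a_4 = -2/3, a_5 = -2/5.

a_(n+2) = [4 (n+1) a_(n+1) - 4 a_n] / ((n+1)(n+2)); check: a_0 = 1, a_1 = 1, a_2 = 0, a_3 = -2/3, a_4 = -2/3, a_5 = -2/5


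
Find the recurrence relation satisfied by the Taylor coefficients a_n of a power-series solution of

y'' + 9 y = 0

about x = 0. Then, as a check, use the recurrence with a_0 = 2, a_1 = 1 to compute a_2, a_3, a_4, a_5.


Substitute y = sum_n a_n x^n into y'' + (const) y = 0.
y''(x) = sum_{n>=0} (n+2)(n+1) a_{n+2} x^n.
The ODE becomes sum_n [(n+2)(n+1) a_{n+2} + 9 a_n] x^n = 0.
Setting each coefficient to zero gives the recurrence:
  (n+2)(n+1) a_{n+2} + 9 a_n = 0,
  a_{n+2} = -9 / ((n+1)(n+2)) a_n.

Check with a_0 = 2, a_1 = 1 (apply the recurrence for n = 0, 1, 2, 3): a_0 = 2, a_1 = 1, a_2 = -9, a_3 = -3/2, a_4 = 27/4, a_5 = 27/40.

a_{n+2} = -9/((n+1)(n+2)) * a_n; check: a_0 = 2, a_1 = 1, a_2 = -9, a_3 = -3/2, a_4 = 27/4, a_5 = 27/40


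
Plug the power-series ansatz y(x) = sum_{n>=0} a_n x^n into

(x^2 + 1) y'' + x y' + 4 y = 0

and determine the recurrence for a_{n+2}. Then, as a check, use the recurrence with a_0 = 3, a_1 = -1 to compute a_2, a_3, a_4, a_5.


Substitute y = sum_n a_n x^n.
(1 + 1 x^2) y'' contributes (n+2)(n+1) a_{n+2} + n(n-1) a_n at x^n.
x y'(x) contributes n a_n at x^n.
4 y(x) contributes 4 a_n at x^n.
Matching x^n: (n+2)(n+1) a_{n+2} + (n(n-1) + n + 4) a_n = 0.
Thus a_{n+2} = (-n(n-1) - n - 4) / ((n+1)(n+2)) * a_n.

Check with a_0 = 3, a_1 = -1 (apply the recurrence for n = 0, 1, 2, 3): a_0 = 3, a_1 = -1, a_2 = -6, a_3 = 5/6, a_4 = 4, a_5 = -13/24.

a_(n+2) = (-n(n-1) - n - 4) / ((n+1)(n+2)) * a_n; check: a_0 = 3, a_1 = -1, a_2 = -6, a_3 = 5/6, a_4 = 4, a_5 = -13/24


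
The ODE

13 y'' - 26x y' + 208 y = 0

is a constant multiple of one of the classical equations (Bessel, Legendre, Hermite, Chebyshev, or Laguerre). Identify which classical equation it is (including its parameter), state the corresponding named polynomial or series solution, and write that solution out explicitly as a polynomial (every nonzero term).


All three coefficients share the factor 13; dividing through by 13 gives  y'' - 2x y' + 16 y = 0.
This matches the Hermite equation y'' - 2x y' + 2n y = 0 with 2n = 16, so n = 8; the polynomial solution is H_8(x).
With y = sum_k a_k x^k, matching x^k gives (k+2)(k+1) a_{k+2} = 2(k - n) a_k = 2(k - 8) a_k. The right side vanishes at k = 8, so the series with the parity of 8 terminates at degree 8.
Standard normalization: leading coefficient of H_n is 2^n, so a_8 = 2^8 = 256. Work downward with a_k = (k+1)(k+2) a_{k+2} / (2(k - n)):
  a_6 = (7)(8)(256) / (2(6 - 8)) = 14336/(-4) = -3584
  a_4 = (5)(6)(-3584) / (2(4 - 8)) = -107520/(-8) = 13440
  a_2 = (3)(4)(13440) / (2(2 - 8)) = 161280/(-12) = -13440
  a_0 = (1)(2)(-13440) / (2(0 - 8)) = -26880/(-16) = 1680
Hence H_8(x) = 256 x^8 - 3584 x^6 + 13440 x^4 - 13440 x^2 + 1680.

H_8(x); series = 256 x^8 - 3584 x^6 + 13440 x^4 - 13440 x^2 + 1680


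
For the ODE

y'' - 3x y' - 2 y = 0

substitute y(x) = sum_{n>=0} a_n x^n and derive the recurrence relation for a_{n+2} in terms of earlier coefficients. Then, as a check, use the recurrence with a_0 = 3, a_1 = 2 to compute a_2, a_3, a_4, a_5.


Substitute y = sum_n a_n x^n.
y''(x) has coefficient (n+2)(n+1) a_{n+2} at x^n;
-3 x y'(x) has coefficient -3 n a_n at x^n (shift);
-2 y(x) has coefficient -2 a_n at x^n.
Matching x^n: (n+2)(n+1) a_{n+2} + (-3n - 2) a_n = 0.
Thus a_{n+2} = (3n + 2) / ((n+1)(n+2)) * a_n.

Check with a_0 = 3, a_1 = 2 (apply the recurrence for n = 0, 1, 2, 3): a_0 = 3, a_1 = 2, a_2 = 3, a_3 = 5/3, a_4 = 2, a_5 = 11/12.

a_(n+2) = (3n + 2) / ((n+1)(n+2)) * a_n; check: a_0 = 3, a_1 = 2, a_2 = 3, a_3 = 5/3, a_4 = 2, a_5 = 11/12


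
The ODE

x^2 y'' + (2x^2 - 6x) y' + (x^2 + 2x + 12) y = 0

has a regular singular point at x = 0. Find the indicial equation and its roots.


Divide by x^2 to reach normal form y'' + P_1(x) y' + P_2(x) y = 0 with P_1(x) = 2 - 6/x and P_2(x) = 1 + 2/x + 12/x^2.
x = 0 is a singular point because the y'-coefficient 2 - 6/x has a pole at x = 0 and the y-coefficient 1 + 2/x + 12/x^2 has a pole at x = 0.
It is a regular singular point because x P_1(x) = p(x) = 2x - 6 and x^2 P_2(x) = q(x) = x^2 + 2x + 12 are polynomials, hence analytic at x = 0.
p(0) = -6,  q(0) = 12.
Indicial equation: r(r-1) + p(0) r + q(0) = 0, i.e. r^2 + (p(0) - 1) r + q(0) = 0, i.e. r^2 - 7 r + 12 = 0.
Discriminant: (-7)^2 - 4(12) = 1, so r = (7 ± 1)/2.
Solving: r_1 = 4, r_2 = 3.

indicial: r^2 - 7 r + 12 = 0; roots r_1 = 4, r_2 = 3


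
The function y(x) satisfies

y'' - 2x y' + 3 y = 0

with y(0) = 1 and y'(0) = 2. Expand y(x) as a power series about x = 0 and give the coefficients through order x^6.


Ansatz: y(x) = sum_{n>=0} a_n x^n, so y'(x) = sum_{n>=1} n a_n x^(n-1) and y''(x) = sum_{n>=2} n(n-1) a_n x^(n-2).
Substitute into P(x) y'' + Q(x) y' + R(x) y = 0 with P(x) = 1, Q(x) = -2x, R(x) = 3, and match powers of x.
Initial conditions: a_0 = 1, a_1 = 2.
Setting the coefficient of each power of x to zero and solving order by order (substituting the coefficients already found):
  x^0: 2 a_2 + 3 a_0 = 0  ->  2 a_2 = -3 a_0 = -3  ->  a_2 = -3/2
  x^1: 6 a_3 + a_1 = 0  ->  6 a_3 = -a_1 = -2  ->  a_3 = -1/3
  x^2: 12 a_4 - a_2 = 0  ->  12 a_4 = a_2 = -3/2  ->  a_4 = -1/8
  x^3: 20 a_5 - 3 a_3 = 0  ->  20 a_5 = 3 a_3 = -1  ->  a_5 = -1/20
  x^4: 30 a_6 - 5 a_4 = 0  ->  30 a_6 = 5 a_4 = -5/8  ->  a_6 = -1/48
Truncated series: y(x) = 1 + 2 x - (3/2) x^2 - (1/3) x^3 - (1/8) x^4 - (1/20) x^5 - (1/48) x^6 + O(x^7).

a_0 = 1; a_1 = 2; a_2 = -3/2; a_3 = -1/3; a_4 = -1/8; a_5 = -1/20; a_6 = -1/48


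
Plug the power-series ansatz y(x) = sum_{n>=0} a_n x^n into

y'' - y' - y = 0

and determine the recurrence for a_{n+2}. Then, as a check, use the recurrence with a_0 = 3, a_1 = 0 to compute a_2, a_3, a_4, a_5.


Substitute y = sum_n a_n x^n.
y''(x) has coefficient (n+2)(n+1) a_{n+2} at x^n;
-y'(x) has coefficient -(n+1) a_{n+1} at x^n;
-y(x) has coefficient -1 a_n at x^n.
Matching x^n: (n+2)(n+1) a_{n+2} - (n+1) a_{n+1} - 1 a_n = 0.
Thus a_{n+2} = [(n+1) a_{n+1} + 1 a_n] / ((n+1)(n+2)).

Check with a_0 = 3, a_1 = 0 (apply the recurrence for n = 0, 1, 2, 3): a_0 = 3, a_1 = 0, a_2 = 3/2, a_3 = 1/2, a_4 = 1/4, a_5 = 3/40.

a_(n+2) = [(n+1) a_(n+1) + 1 a_n] / ((n+1)(n+2)); check: a_0 = 3, a_1 = 0, a_2 = 3/2, a_3 = 1/2, a_4 = 1/4, a_5 = 3/40


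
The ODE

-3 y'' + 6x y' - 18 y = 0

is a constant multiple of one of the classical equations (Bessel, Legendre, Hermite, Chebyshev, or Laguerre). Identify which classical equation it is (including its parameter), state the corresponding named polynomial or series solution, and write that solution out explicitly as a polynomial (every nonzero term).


All three coefficients share the factor -3; dividing through by -3 gives  y'' - 2x y' + 6 y = 0.
This matches the Hermite equation y'' - 2x y' + 2n y = 0 with 2n = 6, so n = 3; the polynomial solution is H_3(x).
With y = sum_k a_k x^k, matching x^k gives (k+2)(k+1) a_{k+2} = 2(k - n) a_k = 2(k - 3) a_k. The right side vanishes at k = 3, so the series with the parity of 3 terminates at degree 3.
Standard normalization: leading coefficient of H_n is 2^n, so a_3 = 2^3 = 8. Work downward with a_k = (k+1)(k+2) a_{k+2} / (2(k - n)):
  a_1 = (2)(3)(8) / (2(1 - 3)) = 48/(-4) = -12
Hence H_3(x) = 8 x^3 - 12 x.

H_3(x); series = 8 x^3 - 12 x


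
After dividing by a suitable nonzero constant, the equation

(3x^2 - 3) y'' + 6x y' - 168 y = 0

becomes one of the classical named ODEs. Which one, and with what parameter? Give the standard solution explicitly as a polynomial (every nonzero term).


All three coefficients share the factor -3; dividing through by -3 gives  (1 - x^2) y'' - 2x y' + 56 y = 0.
This matches the Legendre equation (1 - x^2) y'' - 2x y' + n(n+1) y = 0 (note the -2x y' term) with n(n+1) = 56, so n = 7; the polynomial solution is P_7(x).
With y = sum_k a_k x^k, matching x^k gives (k+2)(k+1) a_{k+2} = [k(k+1) - n(n+1)] a_k = (k - 7)(k + 8) a_k. The right side vanishes at k = 7, so the series with the parity of 7 terminates at degree 7.
Standard normalization (P_n(1) = 1): leading coefficient (2n)!/(2^n (n!)^2) = 87178291200/(128*25401600) = 429/16, so a_7 = 429/16. Work downward with a_k = (k+1)(k+2) a_{k+2} / ((k - 7)(k + 8)):
  a_5 = (6)(7)(429/16) / ((5 - 7)(5 + 8)) = (9009/8)/(-26) = -693/16
  a_3 = (4)(5)(-693/16) / ((3 - 7)(3 + 8)) = (-3465/4)/(-44) = 315/16
  a_1 = (2)(3)(315/16) / ((1 - 7)(1 + 8)) = (945/8)/(-54) = -35/16
Hence P_7(x) = 429 x^7/16 - 693 x^5/16 + 315 x^3/16 - 35 x/16.

P_7(x); series = 429 x^7/16 - 693 x^5/16 + 315 x^3/16 - 35 x/16


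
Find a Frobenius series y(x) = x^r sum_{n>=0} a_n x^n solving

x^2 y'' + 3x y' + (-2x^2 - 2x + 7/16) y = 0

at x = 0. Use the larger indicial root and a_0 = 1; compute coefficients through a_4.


Write in Frobenius form y'' + (p(x)/x) y' + (q(x)/x^2) y = 0:
  p(x) = 3,  q(x) = -2x^2 - 2x + 7/16.
Indicial equation: r(r-1) + (3) r + (7/16) = 0 -> roots r_1 = -1/4, r_2 = -7/4.
Take r = r_1 = -1/4. Let y(x) = x^r sum_{n>=0} a_n x^n with a_0 = 1.
Substitute y = x^r sum a_n x^n and match x^{r+n}. The recurrence is
  D(n) a_n - 2 a_{n-1} - 2 a_{n-2} = 0,  where D(n) = (r+n)(r+n-1) + (3)(r+n) + (7/16).
  a_n = [2 a_{n-1} + 2 a_{n-2}] / D(n).
Since the indicial polynomial factors as (r - r_1)(r - r_2), D(n) = (r_1 + n - r_1)(r_1 + n - r_2) = n(n + 3/2).
Evaluating step by step (a_0 = 1):
  n = 1: D(1) = 1(1 + 3/2) = 5/2; numerator = 2(1) = 2; a_1 = (2)/(5/2) = 4/5
  n = 2: D(2) = 2(2 + 3/2) = 7; numerator = 2(4/5) + 2(1) = 18/5; a_2 = (18/5)/(7) = 18/35
  n = 3: D(3) = 3(3 + 3/2) = 27/2; numerator = 2(18/35) + 2(4/5) = 92/35; a_3 = (92/35)/(27/2) = 184/945
  n = 4: D(4) = 4(4 + 3/2) = 22; numerator = 2(184/945) + 2(18/35) = 268/189; a_4 = (268/189)/(22) = 134/2079

r = -1/4; a_0 = 1; a_1 = 4/5; a_2 = 18/35; a_3 = 184/945; a_4 = 134/2079


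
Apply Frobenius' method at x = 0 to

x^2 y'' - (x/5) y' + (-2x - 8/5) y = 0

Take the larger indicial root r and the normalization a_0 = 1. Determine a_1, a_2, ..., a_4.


Write in Frobenius form y'' + (p(x)/x) y' + (q(x)/x^2) y = 0:
  p(x) = -1/5,  q(x) = -2x - 8/5.
Indicial equation: r(r-1) + (-1/5) r + (-8/5) = 0 -> roots r_1 = 2, r_2 = -4/5.
Take r = r_1 = 2. Let y(x) = x^r sum_{n>=0} a_n x^n with a_0 = 1.
Substitute y = x^r sum a_n x^n and match x^{r+n}. The recurrence is
  D(n) a_n - 2 a_{n-1} = 0,  where D(n) = (r+n)(r+n-1) + (-1/5)(r+n) + (-8/5).
  a_n = 2 / D(n) * a_{n-1}.
Since the indicial polynomial factors as (r - r_1)(r - r_2), D(n) = (r_1 + n - r_1)(r_1 + n - r_2) = n(n + 14/5).
Evaluating step by step (a_0 = 1):
  n = 1: D(1) = 1(1 + 14/5) = 19/5; numerator = 2(1) = 2; a_1 = (2)/(19/5) = 10/19
  n = 2: D(2) = 2(2 + 14/5) = 48/5; numerator = 2(10/19) = 20/19; a_2 = (20/19)/(48/5) = 25/228
  n = 3: D(3) = 3(3 + 14/5) = 87/5; numerator = 2(25/228) = 25/114; a_3 = (25/114)/(87/5) = 125/9918
  n = 4: D(4) = 4(4 + 14/5) = 136/5; numerator = 2(125/9918) = 125/4959; a_4 = (125/4959)/(136/5) = 625/674424

r = 2; a_0 = 1; a_1 = 10/19; a_2 = 25/228; a_3 = 125/9918; a_4 = 625/674424


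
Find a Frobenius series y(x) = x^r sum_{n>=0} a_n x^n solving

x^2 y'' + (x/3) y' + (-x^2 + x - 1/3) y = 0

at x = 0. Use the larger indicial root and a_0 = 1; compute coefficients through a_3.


Write in Frobenius form y'' + (p(x)/x) y' + (q(x)/x^2) y = 0:
  p(x) = 1/3,  q(x) = -x^2 + x - 1/3.
Indicial equation: r(r-1) + (1/3) r + (-1/3) = 0 -> roots r_1 = 1, r_2 = -1/3.
Take r = r_1 = 1. Let y(x) = x^r sum_{n>=0} a_n x^n with a_0 = 1.
Substitute y = x^r sum a_n x^n and match x^{r+n}. The recurrence is
  D(n) a_n + 1 a_{n-1} - 1 a_{n-2} = 0,  where D(n) = (r+n)(r+n-1) + (1/3)(r+n) + (-1/3).
  a_n = [-1 a_{n-1} + 1 a_{n-2}] / D(n).
Since the indicial polynomial factors as (r - r_1)(r - r_2), D(n) = (r_1 + n - r_1)(r_1 + n - r_2) = n(n + 4/3).
Evaluating step by step (a_0 = 1):
  n = 1: D(1) = 1(1 + 4/3) = 7/3; numerator = -1(1) = -1; a_1 = (-1)/(7/3) = -3/7
  n = 2: D(2) = 2(2 + 4/3) = 20/3; numerator = -1(-3/7) + 1(1) = 10/7; a_2 = (10/7)/(20/3) = 3/14
  n = 3: D(3) = 3(3 + 4/3) = 13; numerator = -1(3/14) + 1(-3/7) = -9/14; a_3 = (-9/14)/(13) = -9/182

r = 1; a_0 = 1; a_1 = -3/7; a_2 = 3/14; a_3 = -9/182


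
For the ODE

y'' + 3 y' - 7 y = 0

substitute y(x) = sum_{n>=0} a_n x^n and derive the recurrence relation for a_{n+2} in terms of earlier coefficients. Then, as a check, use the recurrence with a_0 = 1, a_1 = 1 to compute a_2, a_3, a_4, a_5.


Substitute y = sum_n a_n x^n.
y''(x) has coefficient (n+2)(n+1) a_{n+2} at x^n;
3 y'(x) has coefficient 3 (n+1) a_{n+1} at x^n;
-7 y(x) has coefficient -7 a_n at x^n.
Matching x^n: (n+2)(n+1) a_{n+2} + 3 (n+1) a_{n+1} - 7 a_n = 0.
Thus a_{n+2} = [-3 (n+1) a_{n+1} + 7 a_n] / ((n+1)(n+2)).

Check with a_0 = 1, a_1 = 1 (apply the recurrence for n = 0, 1, 2, 3): a_0 = 1, a_1 = 1, a_2 = 2, a_3 = -5/6, a_4 = 43/24, a_5 = -41/30.

a_(n+2) = [-3 (n+1) a_(n+1) + 7 a_n] / ((n+1)(n+2)); check: a_0 = 1, a_1 = 1, a_2 = 2, a_3 = -5/6, a_4 = 43/24, a_5 = -41/30


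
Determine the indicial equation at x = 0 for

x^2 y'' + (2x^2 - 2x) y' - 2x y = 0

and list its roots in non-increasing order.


Divide by x^2 to reach normal form y'' + P_1(x) y' + P_2(x) y = 0 with P_1(x) = 2 - 2/x and P_2(x) = -2/x.
x = 0 is a singular point because the y'-coefficient 2 - 2/x has a pole at x = 0 and the y-coefficient -2/x has a pole at x = 0.
It is a regular singular point because x P_1(x) = p(x) = 2x - 2 and x^2 P_2(x) = q(x) = -2x are polynomials, hence analytic at x = 0.
p(0) = -2,  q(0) = 0.
Indicial equation: r(r-1) + p(0) r + q(0) = 0, i.e. r^2 + (p(0) - 1) r + q(0) = 0, i.e. r^2 - 3 r = 0.
Discriminant: (-3)^2 - 4(0) = 9, so r = (3 ± 3)/2.
Solving: r_1 = 3, r_2 = 0.

indicial: r^2 - 3 r = 0; roots r_1 = 3, r_2 = 0


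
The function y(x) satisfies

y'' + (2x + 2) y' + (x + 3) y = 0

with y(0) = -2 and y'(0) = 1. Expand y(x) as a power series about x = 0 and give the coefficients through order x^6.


Ansatz: y(x) = sum_{n>=0} a_n x^n, so y'(x) = sum_{n>=1} n a_n x^(n-1) and y''(x) = sum_{n>=2} n(n-1) a_n x^(n-2).
Substitute into P(x) y'' + Q(x) y' + R(x) y = 0 with P(x) = 1, Q(x) = 2x + 2, R(x) = x + 3, and match powers of x.
Initial conditions: a_0 = -2, a_1 = 1.
Setting the coefficient of each power of x to zero and solving order by order (substituting the coefficients already found):
  x^0: 2 a_2 + 2 a_1 + 3 a_0 = 0  ->  2 a_2 = -2 a_1 - 3 a_0 = 4  ->  a_2 = 2
  x^1: 6 a_3 + 4 a_2 + 5 a_1 + a_0 = 0  ->  6 a_3 = -4 a_2 - 5 a_1 - a_0 = -11  ->  a_3 = -11/6
  x^2: 12 a_4 + 6 a_3 + 7 a_2 + a_1 = 0  ->  12 a_4 = -6 a_3 - 7 a_2 - a_1 = -4  ->  a_4 = -1/3
  x^3: 20 a_5 + 8 a_4 + 9 a_3 + a_2 = 0  ->  20 a_5 = -8 a_4 - 9 a_3 - a_2 = 103/6  ->  a_5 = 103/120
  x^4: 30 a_6 + 10 a_5 + 11 a_4 + a_3 = 0  ->  30 a_6 = -10 a_5 - 11 a_4 - a_3 = -37/12  ->  a_6 = -37/360
Truncated series: y(x) = -2 + x + 2 x^2 - (11/6) x^3 - (1/3) x^4 + (103/120) x^5 - (37/360) x^6 + O(x^7).

a_0 = -2; a_1 = 1; a_2 = 2; a_3 = -11/6; a_4 = -1/3; a_5 = 103/120; a_6 = -37/360


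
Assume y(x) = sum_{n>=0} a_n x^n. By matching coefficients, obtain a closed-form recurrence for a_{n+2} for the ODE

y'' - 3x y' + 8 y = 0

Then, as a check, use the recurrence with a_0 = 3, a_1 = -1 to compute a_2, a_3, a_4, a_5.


Substitute y = sum_n a_n x^n.
y''(x) has coefficient (n+2)(n+1) a_{n+2} at x^n;
-3 x y'(x) has coefficient -3 n a_n at x^n (shift);
8 y(x) has coefficient 8 a_n at x^n.
Matching x^n: (n+2)(n+1) a_{n+2} + (-3n + 8) a_n = 0.
Thus a_{n+2} = (3n - 8) / ((n+1)(n+2)) * a_n.

Check with a_0 = 3, a_1 = -1 (apply the recurrence for n = 0, 1, 2, 3): a_0 = 3, a_1 = -1, a_2 = -12, a_3 = 5/6, a_4 = 2, a_5 = 1/24.

a_(n+2) = (3n - 8) / ((n+1)(n+2)) * a_n; check: a_0 = 3, a_1 = -1, a_2 = -12, a_3 = 5/6, a_4 = 2, a_5 = 1/24


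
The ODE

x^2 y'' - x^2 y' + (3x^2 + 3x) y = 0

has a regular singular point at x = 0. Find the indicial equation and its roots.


Divide by x^2 to reach normal form y'' + P_1(x) y' + P_2(x) y = 0 with P_1(x) = -1 and P_2(x) = 3 + 3/x.
x = 0 is a singular point because the y-coefficient 3 + 3/x has a pole at x = 0.
It is a regular singular point because x P_1(x) = p(x) = -x and x^2 P_2(x) = q(x) = 3x^2 + 3x are polynomials, hence analytic at x = 0.
p(0) = 0,  q(0) = 0.
Indicial equation: r(r-1) + p(0) r + q(0) = 0, i.e. r^2 + (p(0) - 1) r + q(0) = 0, i.e. r^2 - 1 r = 0.
Discriminant: (-1)^2 - 4(0) = 1, so r = (1 ± 1)/2.
Solving: r_1 = 1, r_2 = 0.

indicial: r^2 - 1 r = 0; roots r_1 = 1, r_2 = 0


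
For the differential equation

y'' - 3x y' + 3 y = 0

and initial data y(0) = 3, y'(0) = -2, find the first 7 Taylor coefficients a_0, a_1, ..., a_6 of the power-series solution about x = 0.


Ansatz: y(x) = sum_{n>=0} a_n x^n, so y'(x) = sum_{n>=1} n a_n x^(n-1) and y''(x) = sum_{n>=2} n(n-1) a_n x^(n-2).
Substitute into P(x) y'' + Q(x) y' + R(x) y = 0 with P(x) = 1, Q(x) = -3x, R(x) = 3, and match powers of x.
Initial conditions: a_0 = 3, a_1 = -2.
Setting the coefficient of each power of x to zero and solving order by order (substituting the coefficients already found):
  x^0: 2 a_2 + 3 a_0 = 0  ->  2 a_2 = -3 a_0 = -9  ->  a_2 = -9/2
  x^1: 6 a_3 = 0  ->  a_3 = 0
  x^2: 12 a_4 - 3 a_2 = 0  ->  12 a_4 = 3 a_2 = -27/2  ->  a_4 = -9/8
  x^3: 20 a_5 - 6 a_3 = 0  ->  20 a_5 = 6 a_3 = 0  ->  a_5 = 0
  x^4: 30 a_6 - 9 a_4 = 0  ->  30 a_6 = 9 a_4 = -81/8  ->  a_6 = -27/80
Truncated series: y(x) = 3 - 2 x - (9/2) x^2 - (9/8) x^4 - (27/80) x^6 + O(x^7).

a_0 = 3; a_1 = -2; a_2 = -9/2; a_3 = 0; a_4 = -9/8; a_5 = 0; a_6 = -27/80


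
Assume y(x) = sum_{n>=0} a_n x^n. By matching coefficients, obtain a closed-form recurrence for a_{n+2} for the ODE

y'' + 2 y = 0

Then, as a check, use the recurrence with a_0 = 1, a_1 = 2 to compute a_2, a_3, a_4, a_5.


Substitute y = sum_n a_n x^n into y'' + (const) y = 0.
y''(x) = sum_{n>=0} (n+2)(n+1) a_{n+2} x^n.
The ODE becomes sum_n [(n+2)(n+1) a_{n+2} + 2 a_n] x^n = 0.
Setting each coefficient to zero gives the recurrence:
  (n+2)(n+1) a_{n+2} + 2 a_n = 0,
  a_{n+2} = -2 / ((n+1)(n+2)) a_n.

Check with a_0 = 1, a_1 = 2 (apply the recurrence for n = 0, 1, 2, 3): a_0 = 1, a_1 = 2, a_2 = -1, a_3 = -2/3, a_4 = 1/6, a_5 = 1/15.

a_{n+2} = -2/((n+1)(n+2)) * a_n; check: a_0 = 1, a_1 = 2, a_2 = -1, a_3 = -2/3, a_4 = 1/6, a_5 = 1/15


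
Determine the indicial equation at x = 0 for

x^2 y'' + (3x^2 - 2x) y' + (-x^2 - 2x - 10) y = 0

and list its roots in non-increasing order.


Divide by x^2 to reach normal form y'' + P_1(x) y' + P_2(x) y = 0 with P_1(x) = 3 - 2/x and P_2(x) = -1 - 2/x - 10/x^2.
x = 0 is a singular point because the y'-coefficient 3 - 2/x has a pole at x = 0 and the y-coefficient -1 - 2/x - 10/x^2 has a pole at x = 0.
It is a regular singular point because x P_1(x) = p(x) = 3x - 2 and x^2 P_2(x) = q(x) = -x^2 - 2x - 10 are polynomials, hence analytic at x = 0.
p(0) = -2,  q(0) = -10.
Indicial equation: r(r-1) + p(0) r + q(0) = 0, i.e. r^2 + (p(0) - 1) r + q(0) = 0, i.e. r^2 - 3 r - 10 = 0.
Discriminant: (-3)^2 - 4(-10) = 49, so r = (3 ± 7)/2.
Solving: r_1 = 5, r_2 = -2.

indicial: r^2 - 3 r - 10 = 0; roots r_1 = 5, r_2 = -2


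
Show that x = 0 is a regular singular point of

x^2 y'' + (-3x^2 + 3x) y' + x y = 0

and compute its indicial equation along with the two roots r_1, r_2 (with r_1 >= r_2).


Divide by x^2 to reach normal form y'' + P_1(x) y' + P_2(x) y = 0 with P_1(x) = -3 + 3/x and P_2(x) = 1/x.
x = 0 is a singular point because the y'-coefficient -3 + 3/x has a pole at x = 0 and the y-coefficient 1/x has a pole at x = 0.
It is a regular singular point because x P_1(x) = p(x) = 3 - 3x and x^2 P_2(x) = q(x) = x are polynomials, hence analytic at x = 0.
p(0) = 3,  q(0) = 0.
Indicial equation: r(r-1) + p(0) r + q(0) = 0, i.e. r^2 + (p(0) - 1) r + q(0) = 0, i.e. r^2 + 2 r = 0.
Discriminant: (2)^2 - 4(0) = 4, so r = (-2 ± 2)/2.
Solving: r_1 = 0, r_2 = -2.

indicial: r^2 + 2 r = 0; roots r_1 = 0, r_2 = -2


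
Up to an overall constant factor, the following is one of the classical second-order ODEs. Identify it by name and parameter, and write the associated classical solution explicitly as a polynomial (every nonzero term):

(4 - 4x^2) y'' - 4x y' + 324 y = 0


All three coefficients share the factor 4; dividing through by 4 gives  (1 - x^2) y'' - x y' + 81 y = 0.
This matches the Chebyshev equation (1 - x^2) y'' - x y' + n^2 y = 0 (note the -x y' term, not -2x y') with n^2 = 81, so n = 9; the polynomial solution is T_9(x).
With y = sum_k a_k x^k, matching x^k gives (k+2)(k+1) a_{k+2} = (k^2 - n^2) a_k = (k - 9)(k + 9) a_k. The right side vanishes at k = 9, so the series with the parity of 9 terminates at degree 9.
Standard normalization: leading coefficient of T_n is 2^(n-1), so a_9 = 2^8 = 256. Work downward with a_k = (k+1)(k+2) a_{k+2} / ((k - 9)(k + 9)):
  a_7 = (8)(9)(256) / ((7 - 9)(7 + 9)) = 18432/(-32) = -576
  a_5 = (6)(7)(-576) / ((5 - 9)(5 + 9)) = -24192/(-56) = 432
  a_3 = (4)(5)(432) / ((3 - 9)(3 + 9)) = 8640/(-72) = -120
  a_1 = (2)(3)(-120) / ((1 - 9)(1 + 9)) = -720/(-80) = 9
Hence T_9(x) = 256 x^9 - 576 x^7 + 432 x^5 - 120 x^3 + 9 x.

T_9(x); series = 256 x^9 - 576 x^7 + 432 x^5 - 120 x^3 + 9 x


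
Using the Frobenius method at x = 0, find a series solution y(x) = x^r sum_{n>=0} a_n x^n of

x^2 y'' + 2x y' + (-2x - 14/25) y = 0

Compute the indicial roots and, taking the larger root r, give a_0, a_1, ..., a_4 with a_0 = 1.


Write in Frobenius form y'' + (p(x)/x) y' + (q(x)/x^2) y = 0:
  p(x) = 2,  q(x) = -2x - 14/25.
Indicial equation: r(r-1) + (2) r + (-14/25) = 0 -> roots r_1 = 2/5, r_2 = -7/5.
Take r = r_1 = 2/5. Let y(x) = x^r sum_{n>=0} a_n x^n with a_0 = 1.
Substitute y = x^r sum a_n x^n and match x^{r+n}. The recurrence is
  D(n) a_n - 2 a_{n-1} = 0,  where D(n) = (r+n)(r+n-1) + (2)(r+n) + (-14/25).
  a_n = 2 / D(n) * a_{n-1}.
Since the indicial polynomial factors as (r - r_1)(r - r_2), D(n) = (r_1 + n - r_1)(r_1 + n - r_2) = n(n + 9/5).
Evaluating step by step (a_0 = 1):
  n = 1: D(1) = 1(1 + 9/5) = 14/5; numerator = 2(1) = 2; a_1 = (2)/(14/5) = 5/7
  n = 2: D(2) = 2(2 + 9/5) = 38/5; numerator = 2(5/7) = 10/7; a_2 = (10/7)/(38/5) = 25/133
  n = 3: D(3) = 3(3 + 9/5) = 72/5; numerator = 2(25/133) = 50/133; a_3 = (50/133)/(72/5) = 125/4788
  n = 4: D(4) = 4(4 + 9/5) = 116/5; numerator = 2(125/4788) = 125/2394; a_4 = (125/2394)/(116/5) = 625/277704

r = 2/5; a_0 = 1; a_1 = 5/7; a_2 = 25/133; a_3 = 125/4788; a_4 = 625/277704


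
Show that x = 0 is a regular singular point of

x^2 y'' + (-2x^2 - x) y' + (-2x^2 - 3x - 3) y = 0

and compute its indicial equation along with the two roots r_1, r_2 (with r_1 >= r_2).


Divide by x^2 to reach normal form y'' + P_1(x) y' + P_2(x) y = 0 with P_1(x) = -2 - 1/x and P_2(x) = -2 - 3/x - 3/x^2.
x = 0 is a singular point because the y'-coefficient -2 - 1/x has a pole at x = 0 and the y-coefficient -2 - 3/x - 3/x^2 has a pole at x = 0.
It is a regular singular point because x P_1(x) = p(x) = -2x - 1 and x^2 P_2(x) = q(x) = -2x^2 - 3x - 3 are polynomials, hence analytic at x = 0.
p(0) = -1,  q(0) = -3.
Indicial equation: r(r-1) + p(0) r + q(0) = 0, i.e. r^2 + (p(0) - 1) r + q(0) = 0, i.e. r^2 - 2 r - 3 = 0.
Discriminant: (-2)^2 - 4(-3) = 16, so r = (2 ± 4)/2.
Solving: r_1 = 3, r_2 = -1.

indicial: r^2 - 2 r - 3 = 0; roots r_1 = 3, r_2 = -1


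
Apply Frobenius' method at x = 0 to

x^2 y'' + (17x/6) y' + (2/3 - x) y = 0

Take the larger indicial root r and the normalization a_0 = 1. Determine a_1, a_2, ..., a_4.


Write in Frobenius form y'' + (p(x)/x) y' + (q(x)/x^2) y = 0:
  p(x) = 17/6,  q(x) = 2/3 - x.
Indicial equation: r(r-1) + (17/6) r + (2/3) = 0 -> roots r_1 = -1/2, r_2 = -4/3.
Take r = r_1 = -1/2. Let y(x) = x^r sum_{n>=0} a_n x^n with a_0 = 1.
Substitute y = x^r sum a_n x^n and match x^{r+n}. The recurrence is
  D(n) a_n - 1 a_{n-1} = 0,  where D(n) = (r+n)(r+n-1) + (17/6)(r+n) + (2/3).
  a_n = 1 / D(n) * a_{n-1}.
Since the indicial polynomial factors as (r - r_1)(r - r_2), D(n) = (r_1 + n - r_1)(r_1 + n - r_2) = n(n + 5/6).
Evaluating step by step (a_0 = 1):
  n = 1: D(1) = 1(1 + 5/6) = 11/6; numerator = 1(1) = 1; a_1 = (1)/(11/6) = 6/11
  n = 2: D(2) = 2(2 + 5/6) = 17/3; numerator = 1(6/11) = 6/11; a_2 = (6/11)/(17/3) = 18/187
  n = 3: D(3) = 3(3 + 5/6) = 23/2; numerator = 1(18/187) = 18/187; a_3 = (18/187)/(23/2) = 36/4301
  n = 4: D(4) = 4(4 + 5/6) = 58/3; numerator = 1(36/4301) = 36/4301; a_4 = (36/4301)/(58/3) = 54/124729

r = -1/2; a_0 = 1; a_1 = 6/11; a_2 = 18/187; a_3 = 36/4301; a_4 = 54/124729


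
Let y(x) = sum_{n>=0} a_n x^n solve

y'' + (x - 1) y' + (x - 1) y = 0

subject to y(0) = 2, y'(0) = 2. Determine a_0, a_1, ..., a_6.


Ansatz: y(x) = sum_{n>=0} a_n x^n, so y'(x) = sum_{n>=1} n a_n x^(n-1) and y''(x) = sum_{n>=2} n(n-1) a_n x^(n-2).
Substitute into P(x) y'' + Q(x) y' + R(x) y = 0 with P(x) = 1, Q(x) = x - 1, R(x) = x - 1, and match powers of x.
Initial conditions: a_0 = 2, a_1 = 2.
Setting the coefficient of each power of x to zero and solving order by order (substituting the coefficients already found):
  x^0: 2 a_2 - a_1 - a_0 = 0  ->  2 a_2 = a_1 + a_0 = 4  ->  a_2 = 2
  x^1: 6 a_3 - 2 a_2 + a_0 = 0  ->  6 a_3 = 2 a_2 - a_0 = 2  ->  a_3 = 1/3
  x^2: 12 a_4 - 3 a_3 + a_2 + a_1 = 0  ->  12 a_4 = 3 a_3 - a_2 - a_1 = -3  ->  a_4 = -1/4
  x^3: 20 a_5 - 4 a_4 + 2 a_3 + a_2 = 0  ->  20 a_5 = 4 a_4 - 2 a_3 - a_2 = -11/3  ->  a_5 = -11/60
  x^4: 30 a_6 - 5 a_5 + 3 a_4 + a_3 = 0  ->  30 a_6 = 5 a_5 - 3 a_4 - a_3 = -1/2  ->  a_6 = -1/60
Truncated series: y(x) = 2 + 2 x + 2 x^2 + (1/3) x^3 - (1/4) x^4 - (11/60) x^5 - (1/60) x^6 + O(x^7).

a_0 = 2; a_1 = 2; a_2 = 2; a_3 = 1/3; a_4 = -1/4; a_5 = -11/60; a_6 = -1/60


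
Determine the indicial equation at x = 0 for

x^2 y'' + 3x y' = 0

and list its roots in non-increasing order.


Divide by x^2 to reach normal form y'' + P_1(x) y' + P_2(x) y = 0 with P_1(x) = 3/x and P_2(x) = 0.
x = 0 is a singular point because the y'-coefficient 3/x has a pole at x = 0.
It is a regular singular point because x P_1(x) = p(x) = 3 and x^2 P_2(x) = q(x) = 0 are polynomials, hence analytic at x = 0.
p(0) = 3,  q(0) = 0.
Indicial equation: r(r-1) + p(0) r + q(0) = 0, i.e. r^2 + (p(0) - 1) r + q(0) = 0, i.e. r^2 + 2 r = 0.
Discriminant: (2)^2 - 4(0) = 4, so r = (-2 ± 2)/2.
Solving: r_1 = 0, r_2 = -2.

indicial: r^2 + 2 r = 0; roots r_1 = 0, r_2 = -2


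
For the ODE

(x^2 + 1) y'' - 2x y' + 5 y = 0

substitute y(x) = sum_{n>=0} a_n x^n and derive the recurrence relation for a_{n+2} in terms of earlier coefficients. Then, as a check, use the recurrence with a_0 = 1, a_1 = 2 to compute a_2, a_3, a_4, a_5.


Substitute y = sum_n a_n x^n.
(1 + 1 x^2) y'' contributes (n+2)(n+1) a_{n+2} + n(n-1) a_n at x^n.
-2 x y'(x) contributes -2 n a_n at x^n.
5 y(x) contributes 5 a_n at x^n.
Matching x^n: (n+2)(n+1) a_{n+2} + (n(n-1) - 2 n + 5) a_n = 0.
Thus a_{n+2} = (-n(n-1) + 2 n - 5) / ((n+1)(n+2)) * a_n.

Check with a_0 = 1, a_1 = 2 (apply the recurrence for n = 0, 1, 2, 3): a_0 = 1, a_1 = 2, a_2 = -5/2, a_3 = -1, a_4 = 5/8, a_5 = 1/4.

a_(n+2) = (-n(n-1) + 2 n - 5) / ((n+1)(n+2)) * a_n; check: a_0 = 1, a_1 = 2, a_2 = -5/2, a_3 = -1, a_4 = 5/8, a_5 = 1/4


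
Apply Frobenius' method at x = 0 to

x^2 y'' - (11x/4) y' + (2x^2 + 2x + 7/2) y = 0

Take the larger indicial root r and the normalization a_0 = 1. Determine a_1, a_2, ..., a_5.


Write in Frobenius form y'' + (p(x)/x) y' + (q(x)/x^2) y = 0:
  p(x) = -11/4,  q(x) = 2x^2 + 2x + 7/2.
Indicial equation: r(r-1) + (-11/4) r + (7/2) = 0 -> roots r_1 = 2, r_2 = 7/4.
Take r = r_1 = 2. Let y(x) = x^r sum_{n>=0} a_n x^n with a_0 = 1.
Substitute y = x^r sum a_n x^n and match x^{r+n}. The recurrence is
  D(n) a_n + 2 a_{n-1} + 2 a_{n-2} = 0,  where D(n) = (r+n)(r+n-1) + (-11/4)(r+n) + (7/2).
  a_n = [-2 a_{n-1} - 2 a_{n-2}] / D(n).
Since the indicial polynomial factors as (r - r_1)(r - r_2), D(n) = (r_1 + n - r_1)(r_1 + n - r_2) = n(n + 1/4).
Evaluating step by step (a_0 = 1):
  n = 1: D(1) = 1(1 + 1/4) = 5/4; numerator = -2(1) = -2; a_1 = (-2)/(5/4) = -8/5
  n = 2: D(2) = 2(2 + 1/4) = 9/2; numerator = -2(-8/5) - 2(1) = 6/5; a_2 = (6/5)/(9/2) = 4/15
  n = 3: D(3) = 3(3 + 1/4) = 39/4; numerator = -2(4/15) - 2(-8/5) = 8/3; a_3 = (8/3)/(39/4) = 32/117
  n = 4: D(4) = 4(4 + 1/4) = 17; numerator = -2(32/117) - 2(4/15) = -632/585; a_4 = (-632/585)/(17) = -632/9945
  n = 5: D(5) = 5(5 + 1/4) = 105/4; numerator = -2(-632/9945) - 2(32/117) = -464/1105; a_5 = (-464/1105)/(105/4) = -1856/116025

r = 2; a_0 = 1; a_1 = -8/5; a_2 = 4/15; a_3 = 32/117; a_4 = -632/9945; a_5 = -1856/116025


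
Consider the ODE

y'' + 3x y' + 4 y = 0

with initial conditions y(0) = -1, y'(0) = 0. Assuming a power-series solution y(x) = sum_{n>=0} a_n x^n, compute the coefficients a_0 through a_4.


Ansatz: y(x) = sum_{n>=0} a_n x^n, so y'(x) = sum_{n>=1} n a_n x^(n-1) and y''(x) = sum_{n>=2} n(n-1) a_n x^(n-2).
Substitute into P(x) y'' + Q(x) y' + R(x) y = 0 with P(x) = 1, Q(x) = 3x, R(x) = 4, and match powers of x.
Initial conditions: a_0 = -1, a_1 = 0.
Setting the coefficient of each power of x to zero and solving order by order (substituting the coefficients already found):
  x^0: 2 a_2 + 4 a_0 = 0  ->  2 a_2 = -4 a_0 = 4  ->  a_2 = 2
  x^1: 6 a_3 + 7 a_1 = 0  ->  6 a_3 = -7 a_1 = 0  ->  a_3 = 0
  x^2: 12 a_4 + 10 a_2 = 0  ->  12 a_4 = -10 a_2 = -20  ->  a_4 = -5/3
Truncated series: y(x) = -1 + 2 x^2 - (5/3) x^4 + O(x^5).

a_0 = -1; a_1 = 0; a_2 = 2; a_3 = 0; a_4 = -5/3


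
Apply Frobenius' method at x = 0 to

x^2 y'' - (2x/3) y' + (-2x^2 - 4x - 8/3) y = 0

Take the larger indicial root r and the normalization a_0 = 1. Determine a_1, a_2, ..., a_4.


Write in Frobenius form y'' + (p(x)/x) y' + (q(x)/x^2) y = 0:
  p(x) = -2/3,  q(x) = -2x^2 - 4x - 8/3.
Indicial equation: r(r-1) + (-2/3) r + (-8/3) = 0 -> roots r_1 = 8/3, r_2 = -1.
Take r = r_1 = 8/3. Let y(x) = x^r sum_{n>=0} a_n x^n with a_0 = 1.
Substitute y = x^r sum a_n x^n and match x^{r+n}. The recurrence is
  D(n) a_n - 4 a_{n-1} - 2 a_{n-2} = 0,  where D(n) = (r+n)(r+n-1) + (-2/3)(r+n) + (-8/3).
  a_n = [4 a_{n-1} + 2 a_{n-2}] / D(n).
Since the indicial polynomial factors as (r - r_1)(r - r_2), D(n) = (r_1 + n - r_1)(r_1 + n - r_2) = n(n + 11/3).
Evaluating step by step (a_0 = 1):
  n = 1: D(1) = 1(1 + 11/3) = 14/3; numerator = 4(1) = 4; a_1 = (4)/(14/3) = 6/7
  n = 2: D(2) = 2(2 + 11/3) = 34/3; numerator = 4(6/7) + 2(1) = 38/7; a_2 = (38/7)/(34/3) = 57/119
  n = 3: D(3) = 3(3 + 11/3) = 20; numerator = 4(57/119) + 2(6/7) = 432/119; a_3 = (432/119)/(20) = 108/595
  n = 4: D(4) = 4(4 + 11/3) = 92/3; numerator = 4(108/595) + 2(57/119) = 1002/595; a_4 = (1002/595)/(92/3) = 1503/27370

r = 8/3; a_0 = 1; a_1 = 6/7; a_2 = 57/119; a_3 = 108/595; a_4 = 1503/27370
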